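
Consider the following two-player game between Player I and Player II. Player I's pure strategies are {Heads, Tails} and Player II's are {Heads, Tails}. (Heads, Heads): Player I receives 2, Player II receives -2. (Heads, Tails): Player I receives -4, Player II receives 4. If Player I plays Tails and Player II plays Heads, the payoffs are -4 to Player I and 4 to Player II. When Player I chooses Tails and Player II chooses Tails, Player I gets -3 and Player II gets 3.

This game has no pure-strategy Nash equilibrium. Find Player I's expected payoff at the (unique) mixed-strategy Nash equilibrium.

Player I's indifference between Heads and Tails determines Player II's mixing probability q:
  Player I's payoff from Heads: q·2 + (1−q)·(-4) = 6q - 4
  Player I's payoff from Tails: q·(-4) + (1−q)·(-3) = -q - 3
  6q - 4 = -q - 3  ⇒  7q = 1  ⇒  q = 1/7.
At equilibrium Player I is indifferent across rows, so Player I's payoff equals the payoff from Heads: (1/7)·2 + (6/7)·(-4) = -22/7.

-22/7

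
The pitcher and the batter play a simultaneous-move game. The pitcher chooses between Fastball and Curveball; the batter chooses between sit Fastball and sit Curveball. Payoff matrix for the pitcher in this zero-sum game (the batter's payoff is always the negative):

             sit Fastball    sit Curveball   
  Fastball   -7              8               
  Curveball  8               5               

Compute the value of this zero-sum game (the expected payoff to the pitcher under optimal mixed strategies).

v = 11/2

Set the pitcher's expected payoff from Fastball equal to that from Curveball:
  the pitcher's payoff to Fastball: q·(-7) + (1−q)·8 = -15q + 8
  the pitcher's payoff to Curveball: q·8 + (1−q)·5 = 3q + 5
  -15q + 8 = 3q + 5  ⇒  -18q = -3  ⇒  q = 1/6.
The value is the pitcher's expected payoff against this mix (using Fastball): (1/6)·(-7) + (5/6)·8 = 11/2.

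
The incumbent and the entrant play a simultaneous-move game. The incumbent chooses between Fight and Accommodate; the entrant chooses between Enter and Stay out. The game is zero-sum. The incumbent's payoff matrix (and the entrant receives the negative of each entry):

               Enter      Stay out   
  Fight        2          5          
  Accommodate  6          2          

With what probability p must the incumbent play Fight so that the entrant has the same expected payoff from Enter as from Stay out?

In a mixed equilibrium the entrant is indifferent between Enter and Stay out; this condition fixes p.
  the entrant's payoff from Enter: p·(-2) + (1−p)·(-6) = 4p - 6
  the entrant's payoff from Stay out: p·(-5) + (1−p)·(-2) = -3p - 2
  4p - 6 = -3p - 2  ⇒  7p = 4  ⇒  p = 4/7.

p = 4/7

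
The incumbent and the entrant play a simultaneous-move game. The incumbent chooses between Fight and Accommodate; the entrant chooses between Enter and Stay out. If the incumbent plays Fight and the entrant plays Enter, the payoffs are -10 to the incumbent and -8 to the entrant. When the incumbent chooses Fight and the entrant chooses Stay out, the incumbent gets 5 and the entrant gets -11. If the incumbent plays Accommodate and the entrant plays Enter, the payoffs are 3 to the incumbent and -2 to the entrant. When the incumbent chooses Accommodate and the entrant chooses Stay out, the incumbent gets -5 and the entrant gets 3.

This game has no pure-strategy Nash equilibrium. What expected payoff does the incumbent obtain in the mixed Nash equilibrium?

-35/23

In a mixed equilibrium the incumbent is indifferent between Fight and Accommodate; this condition fixes q.
  the incumbent's expected payoff from Fight: q·(-10) + (1−q)·5 = -15q + 5
  the incumbent's expected payoff from Accommodate: q·3 + (1−q)·(-5) = 8q - 5
  -15q + 5 = 8q - 5  ⇒  -23q = -10  ⇒  q = 10/23.
At equilibrium the incumbent is indifferent across rows, so the incumbent's payoff equals the payoff from Fight: (10/23)·(-10) + (13/23)·5 = -35/23.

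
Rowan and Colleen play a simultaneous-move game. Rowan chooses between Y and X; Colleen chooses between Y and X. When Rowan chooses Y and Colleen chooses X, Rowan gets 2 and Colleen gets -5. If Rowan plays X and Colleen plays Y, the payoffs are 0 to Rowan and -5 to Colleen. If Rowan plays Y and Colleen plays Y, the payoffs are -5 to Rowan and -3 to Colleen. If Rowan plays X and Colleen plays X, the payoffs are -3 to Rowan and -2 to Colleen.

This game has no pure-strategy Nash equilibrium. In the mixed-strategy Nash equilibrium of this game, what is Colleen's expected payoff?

Rowan's mix must leave Colleen indifferent between Y and X.
  Colleen's payoff from Y: p·(-3) + (1−p)·(-5) = 2p - 5
  Colleen's payoff from X: p·(-5) + (1−p)·(-2) = -3p - 2
  2p - 5 = -3p - 2  ⇒  5p = 3  ⇒  p = 3/5.
At equilibrium Colleen is indifferent across columns, so Colleen's payoff equals the payoff from Y: (3/5)·(-3) + (2/5)·(-5) = -19/5.

-19/5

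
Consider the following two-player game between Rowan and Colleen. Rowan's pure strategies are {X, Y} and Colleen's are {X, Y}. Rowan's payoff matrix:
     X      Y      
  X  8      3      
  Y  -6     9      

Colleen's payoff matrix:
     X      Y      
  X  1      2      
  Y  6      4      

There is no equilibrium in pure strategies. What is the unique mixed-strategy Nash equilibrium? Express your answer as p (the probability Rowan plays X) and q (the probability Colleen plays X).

Set Colleen's expected payoff from X equal to that from Y:
  Colleen's payoff from X: p·1 + (1−p)·6 = -5p + 6
  Colleen's payoff from Y: p·2 + (1−p)·4 = -2p + 4
  -5p + 6 = -2p + 4  ⇒  -3p = -2  ⇒  p = 2/3.
In a mixed equilibrium Rowan is indifferent between X and Y; this condition fixes q.
  Rowan's payoff to X: q·8 + (1−q)·3 = 5q + 3
  Rowan's payoff to Y: q·(-6) + (1−q)·9 = -15q + 9
  5q + 3 = -15q + 9  ⇒  20q = 6  ⇒  q = 3/10.

p = 2/3, q = 3/10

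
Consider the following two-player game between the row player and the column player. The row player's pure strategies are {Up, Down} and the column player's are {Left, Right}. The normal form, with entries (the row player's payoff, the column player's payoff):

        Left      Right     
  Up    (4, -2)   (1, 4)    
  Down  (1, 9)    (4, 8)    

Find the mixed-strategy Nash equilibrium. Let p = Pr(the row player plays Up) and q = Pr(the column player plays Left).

Set the column player's expected payoff from Left equal to that from Right:
  the column player's payoff to Left: p·(-2) + (1−p)·9 = -11p + 9
  the column player's payoff to Right: p·4 + (1−p)·8 = -4p + 8
  -11p + 9 = -4p + 8  ⇒  -7p = -1  ⇒  p = 1/7.
Set the row player's expected payoff from Up equal to that from Down:
  the row player's payoff from Up: q·4 + (1−q)·1 = 3q + 1
  the row player's payoff from Down: q·1 + (1−q)·4 = -3q + 4
  3q + 1 = -3q + 4  ⇒  6q = 3  ⇒  q = 1/2.

p = 1/7, q = 1/2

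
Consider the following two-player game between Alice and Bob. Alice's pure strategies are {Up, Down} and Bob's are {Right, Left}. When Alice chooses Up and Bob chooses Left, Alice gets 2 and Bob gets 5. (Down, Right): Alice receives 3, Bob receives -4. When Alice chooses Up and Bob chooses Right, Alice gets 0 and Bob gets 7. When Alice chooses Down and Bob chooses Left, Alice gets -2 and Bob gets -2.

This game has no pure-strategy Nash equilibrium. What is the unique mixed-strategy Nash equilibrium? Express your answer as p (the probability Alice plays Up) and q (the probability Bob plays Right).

For Bob to be willing to mix, Bob must be indifferent between Right and Left, which pins down Alice's mix.
  Bob's payoff to Right: p·7 + (1−p)·(-4) = 11p - 4
  Bob's payoff to Left: p·5 + (1−p)·(-2) = 7p - 2
  11p - 4 = 7p - 2  ⇒  4p = 2  ⇒  p = 1/2.
In a mixed equilibrium Alice is indifferent between Up and Down; this condition fixes q.
  Alice's payoff from Up: q·0 + (1−q)·2 = -2q + 2
  Alice's payoff from Down: q·3 + (1−q)·(-2) = 5q - 2
  -2q + 2 = 5q - 2  ⇒  -7q = -4  ⇒  q = 4/7.

p = 1/2, q = 4/7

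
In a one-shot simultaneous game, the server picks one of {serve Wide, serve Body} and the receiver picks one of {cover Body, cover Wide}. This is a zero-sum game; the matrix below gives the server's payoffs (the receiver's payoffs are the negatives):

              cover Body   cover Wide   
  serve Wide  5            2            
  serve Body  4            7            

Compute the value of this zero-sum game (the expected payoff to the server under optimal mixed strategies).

v = 9/2

In a mixed equilibrium the server is indifferent between serve Wide and serve Body; this condition fixes q.
  the server's expected payoff from serve Wide: q·5 + (1−q)·2 = 3q + 2
  the server's expected payoff from serve Body: q·4 + (1−q)·7 = -3q + 7
  3q + 2 = -3q + 7  ⇒  6q = 5  ⇒  q = 5/6.
The value is the server's expected payoff against this mix (using serve Wide): (5/6)·5 + (1/6)·2 = 9/2.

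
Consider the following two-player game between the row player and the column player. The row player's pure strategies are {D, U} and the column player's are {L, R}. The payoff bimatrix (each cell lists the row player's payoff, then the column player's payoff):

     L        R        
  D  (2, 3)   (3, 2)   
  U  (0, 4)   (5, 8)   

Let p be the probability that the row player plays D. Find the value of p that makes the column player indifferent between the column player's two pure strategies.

p = 4/5

For the column player to be willing to mix, the column player must be indifferent between L and R, which pins down the row player's mix.
  the column player's payoff from L: p·3 + (1−p)·4 = -p + 4
  the column player's payoff from R: p·2 + (1−p)·8 = -6p + 8
  -p + 4 = -6p + 8  ⇒  5p = 4  ⇒  p = 4/5.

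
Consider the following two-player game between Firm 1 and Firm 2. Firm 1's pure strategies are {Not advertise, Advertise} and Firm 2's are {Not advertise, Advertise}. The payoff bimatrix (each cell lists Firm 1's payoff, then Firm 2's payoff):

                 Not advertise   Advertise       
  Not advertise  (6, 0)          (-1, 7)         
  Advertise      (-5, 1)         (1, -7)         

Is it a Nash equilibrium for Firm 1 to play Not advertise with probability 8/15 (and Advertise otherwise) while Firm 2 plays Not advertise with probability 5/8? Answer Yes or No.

Given Firm 2's mix q = 5/8, Firm 1's payoff from Not advertise is 27/8 but from Advertise is -11/4. Firm 1 strictly prefers Not advertise, so Firm 1 would not mix.
So the proposed profile is not a Nash equilibrium.

No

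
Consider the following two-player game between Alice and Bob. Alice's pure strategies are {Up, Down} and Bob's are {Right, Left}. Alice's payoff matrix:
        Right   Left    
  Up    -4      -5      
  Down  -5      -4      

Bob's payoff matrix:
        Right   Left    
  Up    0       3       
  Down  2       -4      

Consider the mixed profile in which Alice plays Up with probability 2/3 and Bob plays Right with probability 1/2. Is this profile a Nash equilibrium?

Check Bob's indifference given Alice's mix p = 2/3:
  payoff from Right = 2/3; payoff from Left = 2/3 — equal.
Check Alice's indifference given Bob's mix q = 1/2:
  payoff from Up = -9/2; payoff from Down = -9/2 — equal.
Both players are indifferent, so neither can profitably deviate.

Yes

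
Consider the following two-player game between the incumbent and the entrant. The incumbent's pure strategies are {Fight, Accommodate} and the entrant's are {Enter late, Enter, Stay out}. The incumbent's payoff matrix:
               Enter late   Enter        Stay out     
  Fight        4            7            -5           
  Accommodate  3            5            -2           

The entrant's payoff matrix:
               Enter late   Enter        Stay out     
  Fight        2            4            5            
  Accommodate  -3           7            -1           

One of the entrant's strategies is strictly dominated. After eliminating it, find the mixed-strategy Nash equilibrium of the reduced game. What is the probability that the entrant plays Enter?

q = 3/5

The entrant's strategy Enter late is strictly dominated by Stay out: 5 > 2 and -1 > -3. Eliminate Enter late.
For the incumbent to be willing to mix, the incumbent must be indifferent between Fight and Accommodate, which pins down the entrant's mix.
  the incumbent's expected payoff from Fight: q·7 + (1−q)·(-5) = 12q - 5
  the incumbent's expected payoff from Accommodate: q·5 + (1−q)·(-2) = 7q - 2
  12q - 5 = 7q - 2  ⇒  5q = 3  ⇒  q = 3/5.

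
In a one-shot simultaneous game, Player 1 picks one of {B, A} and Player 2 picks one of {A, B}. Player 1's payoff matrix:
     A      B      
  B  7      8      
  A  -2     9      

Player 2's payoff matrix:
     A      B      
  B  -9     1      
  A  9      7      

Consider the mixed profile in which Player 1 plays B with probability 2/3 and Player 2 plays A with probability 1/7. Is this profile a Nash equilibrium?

Given Player 1's mix p = 2/3, Player 2's payoff from A is -3 but from B is 3. Player 2 strictly prefers B, so Player 2 would not mix.
So the proposed profile is not a Nash equilibrium.

No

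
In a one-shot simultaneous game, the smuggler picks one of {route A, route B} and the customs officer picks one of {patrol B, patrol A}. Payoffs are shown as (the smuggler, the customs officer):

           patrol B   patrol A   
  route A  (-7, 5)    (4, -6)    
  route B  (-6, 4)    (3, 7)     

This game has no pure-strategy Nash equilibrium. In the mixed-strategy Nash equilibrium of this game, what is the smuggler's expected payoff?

In a mixed equilibrium the smuggler is indifferent between route A and route B; this condition fixes q.
  the smuggler's payoff from route A: q·(-7) + (1−q)·4 = -11q + 4
  the smuggler's payoff from route B: q·(-6) + (1−q)·3 = -9q + 3
  -11q + 4 = -9q + 3  ⇒  -2q = -1  ⇒  q = 1/2.
At equilibrium the smuggler is indifferent across rows, so the smuggler's payoff equals the payoff from route A: (1/2)·(-7) + (1/2)·4 = -3/2.

-3/2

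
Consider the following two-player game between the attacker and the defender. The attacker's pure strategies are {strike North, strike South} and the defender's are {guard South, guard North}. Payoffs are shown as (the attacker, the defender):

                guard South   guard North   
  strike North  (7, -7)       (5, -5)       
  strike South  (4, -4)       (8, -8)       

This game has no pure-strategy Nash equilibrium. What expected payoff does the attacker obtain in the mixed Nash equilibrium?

Set the attacker's expected payoff from strike North equal to that from strike South:
  the attacker's expected payoff from strike North: q·7 + (1−q)·5 = 2q + 5
  the attacker's expected payoff from strike South: q·4 + (1−q)·8 = -4q + 8
  2q + 5 = -4q + 8  ⇒  6q = 3  ⇒  q = 1/2.
At equilibrium the attacker is indifferent across rows, so the attacker's payoff equals the payoff from strike North: (1/2)·7 + (1/2)·5 = 6.

6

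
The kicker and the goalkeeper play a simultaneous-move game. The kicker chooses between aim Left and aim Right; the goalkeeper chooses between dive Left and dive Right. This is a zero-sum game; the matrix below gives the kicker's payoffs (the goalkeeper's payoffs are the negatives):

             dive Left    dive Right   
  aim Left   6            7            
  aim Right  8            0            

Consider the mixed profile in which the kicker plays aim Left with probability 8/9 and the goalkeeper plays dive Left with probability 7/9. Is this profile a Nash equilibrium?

Yes

Check the goalkeeper's indifference given the kicker's mix p = 8/9:
  payoff from dive Left = -56/9; payoff from dive Right = -56/9 — equal.
Check the kicker's indifference given the goalkeeper's mix q = 7/9:
  payoff from aim Left = 56/9; payoff from aim Right = 56/9 — equal.
Both players are indifferent, so neither can profitably deviate.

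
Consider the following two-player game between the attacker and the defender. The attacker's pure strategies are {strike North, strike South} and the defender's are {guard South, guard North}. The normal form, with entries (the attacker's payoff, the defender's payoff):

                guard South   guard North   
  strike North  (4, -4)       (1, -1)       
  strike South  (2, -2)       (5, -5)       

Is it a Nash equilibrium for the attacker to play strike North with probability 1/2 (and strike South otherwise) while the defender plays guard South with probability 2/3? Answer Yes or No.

Yes

Check the defender's indifference given the attacker's mix p = 1/2:
  payoff from guard South = -3; payoff from guard North = -3 — equal.
Check the attacker's indifference given the defender's mix q = 2/3:
  payoff from strike North = 3; payoff from strike South = 3 — equal.
Both players are indifferent, so neither can profitably deviate.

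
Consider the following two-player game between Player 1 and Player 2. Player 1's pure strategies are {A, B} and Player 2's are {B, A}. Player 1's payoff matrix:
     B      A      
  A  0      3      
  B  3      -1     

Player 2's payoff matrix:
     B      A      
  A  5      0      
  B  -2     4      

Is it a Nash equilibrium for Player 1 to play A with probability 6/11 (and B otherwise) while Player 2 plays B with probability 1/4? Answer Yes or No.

No

Given Player 2's mix q = 1/4, Player 1's payoff from A is 9/4 but from B is 0. Player 1 strictly prefers A, so Player 1 would not mix.
So the proposed profile is not a Nash equilibrium.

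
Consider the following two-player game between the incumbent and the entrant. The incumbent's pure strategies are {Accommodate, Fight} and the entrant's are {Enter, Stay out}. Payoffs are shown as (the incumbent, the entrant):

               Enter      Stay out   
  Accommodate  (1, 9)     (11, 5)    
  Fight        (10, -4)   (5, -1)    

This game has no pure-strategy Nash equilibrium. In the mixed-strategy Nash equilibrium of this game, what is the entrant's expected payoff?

In a mixed equilibrium the entrant is indifferent between Enter and Stay out; this condition fixes p.
  the entrant's payoff from Enter: p·9 + (1−p)·(-4) = 13p - 4
  the entrant's payoff from Stay out: p·5 + (1−p)·(-1) = 6p - 1
  13p - 4 = 6p - 1  ⇒  7p = 3  ⇒  p = 3/7.
At equilibrium the entrant is indifferent across columns, so the entrant's payoff equals the payoff from Enter: (3/7)·9 + (4/7)·(-4) = 11/7.

11/7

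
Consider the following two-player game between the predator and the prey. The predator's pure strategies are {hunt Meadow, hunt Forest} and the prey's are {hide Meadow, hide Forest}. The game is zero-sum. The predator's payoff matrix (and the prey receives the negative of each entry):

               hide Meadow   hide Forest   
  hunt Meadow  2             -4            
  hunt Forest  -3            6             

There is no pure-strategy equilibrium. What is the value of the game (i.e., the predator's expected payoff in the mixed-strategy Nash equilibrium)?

v = 0

In a mixed equilibrium the predator is indifferent between hunt Meadow and hunt Forest; this condition fixes q.
  the predator's payoff to hunt Meadow: q·2 + (1−q)·(-4) = 6q - 4
  the predator's payoff to hunt Forest: q·(-3) + (1−q)·6 = -9q + 6
  6q - 4 = -9q + 6  ⇒  15q = 10  ⇒  q = 2/3.
The value is the predator's expected payoff against this mix (using hunt Meadow): (2/3)·2 + (1/3)·(-4) = 0.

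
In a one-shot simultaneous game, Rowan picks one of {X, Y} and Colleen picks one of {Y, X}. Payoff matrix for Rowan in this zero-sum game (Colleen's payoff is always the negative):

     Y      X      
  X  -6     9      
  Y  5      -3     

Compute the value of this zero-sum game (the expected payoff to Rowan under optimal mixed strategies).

v = 27/23

Set Rowan's expected payoff from X equal to that from Y:
  Rowan's payoff from X: q·(-6) + (1−q)·9 = -15q + 9
  Rowan's payoff from Y: q·5 + (1−q)·(-3) = 8q - 3
  -15q + 9 = 8q - 3  ⇒  -23q = -12  ⇒  q = 12/23.
The value is Rowan's expected payoff against this mix (using X): (12/23)·(-6) + (11/23)·9 = 27/23.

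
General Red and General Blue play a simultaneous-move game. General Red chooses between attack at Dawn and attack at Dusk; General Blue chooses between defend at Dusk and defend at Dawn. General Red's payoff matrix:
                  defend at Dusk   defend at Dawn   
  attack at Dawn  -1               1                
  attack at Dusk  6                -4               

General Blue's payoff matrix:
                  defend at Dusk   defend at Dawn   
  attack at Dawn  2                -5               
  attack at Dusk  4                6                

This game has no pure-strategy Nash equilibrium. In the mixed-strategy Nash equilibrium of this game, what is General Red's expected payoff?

In a mixed equilibrium General Red is indifferent between attack at Dawn and attack at Dusk; this condition fixes q.
  General Red's expected payoff from attack at Dawn: q·(-1) + (1−q)·1 = -2q + 1
  General Red's expected payoff from attack at Dusk: q·6 + (1−q)·(-4) = 10q - 4
  -2q + 1 = 10q - 4  ⇒  -12q = -5  ⇒  q = 5/12.
At equilibrium General Red is indifferent across rows, so General Red's payoff equals the payoff from attack at Dawn: (5/12)·(-1) + (7/12)·1 = 1/6.

1/6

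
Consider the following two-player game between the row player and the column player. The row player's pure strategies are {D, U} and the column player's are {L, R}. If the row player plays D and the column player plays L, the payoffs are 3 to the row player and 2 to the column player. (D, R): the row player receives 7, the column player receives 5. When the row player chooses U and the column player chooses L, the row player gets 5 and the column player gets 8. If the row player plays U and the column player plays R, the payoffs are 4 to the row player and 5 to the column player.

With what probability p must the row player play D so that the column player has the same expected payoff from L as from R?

p = 1/2

The column player's indifference between L and R determines the row player's mixing probability p:
  the column player's payoff to L: p·2 + (1−p)·8 = -6p + 8
  the column player's payoff to R: p·5 + (1−p)·5 = 5
  -6p + 8 = 5  ⇒  -6p = -3  ⇒  p = 1/2.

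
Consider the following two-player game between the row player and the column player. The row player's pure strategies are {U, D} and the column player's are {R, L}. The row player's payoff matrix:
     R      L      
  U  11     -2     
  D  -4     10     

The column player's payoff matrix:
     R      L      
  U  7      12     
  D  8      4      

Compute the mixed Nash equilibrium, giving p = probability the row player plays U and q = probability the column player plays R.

p = 4/9, q = 4/9

For the column player to be willing to mix, the column player must be indifferent between R and L, which pins down the row player's mix.
  the column player's expected payoff from R: p·7 + (1−p)·8 = -p + 8
  the column player's expected payoff from L: p·12 + (1−p)·4 = 8p + 4
  -p + 8 = 8p + 4  ⇒  -9p = -4  ⇒  p = 4/9.
For the row player to be willing to mix, the row player must be indifferent between U and D, which pins down the column player's mix.
  the row player's payoff from U: q·11 + (1−q)·(-2) = 13q - 2
  the row player's payoff from D: q·(-4) + (1−q)·10 = -14q + 10
  13q - 2 = -14q + 10  ⇒  27q = 12  ⇒  q = 4/9.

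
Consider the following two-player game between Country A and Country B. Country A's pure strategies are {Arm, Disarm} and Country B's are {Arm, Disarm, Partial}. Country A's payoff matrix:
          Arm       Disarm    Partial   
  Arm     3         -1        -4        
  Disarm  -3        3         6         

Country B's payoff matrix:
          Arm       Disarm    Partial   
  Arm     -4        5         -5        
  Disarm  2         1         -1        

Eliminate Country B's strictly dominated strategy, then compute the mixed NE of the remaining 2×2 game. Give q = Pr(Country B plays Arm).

Country B's strategy Partial is strictly dominated by Arm: -4 > -5 and 2 > -1. Eliminate Partial.
For Country A to be willing to mix, Country A must be indifferent between Arm and Disarm, which pins down Country B's mix.
  Country A's payoff to Arm: q·3 + (1−q)·(-1) = 4q - 1
  Country A's payoff to Disarm: q·(-3) + (1−q)·3 = -6q + 3
  4q - 1 = -6q + 3  ⇒  10q = 4  ⇒  q = 2/5.

q = 2/5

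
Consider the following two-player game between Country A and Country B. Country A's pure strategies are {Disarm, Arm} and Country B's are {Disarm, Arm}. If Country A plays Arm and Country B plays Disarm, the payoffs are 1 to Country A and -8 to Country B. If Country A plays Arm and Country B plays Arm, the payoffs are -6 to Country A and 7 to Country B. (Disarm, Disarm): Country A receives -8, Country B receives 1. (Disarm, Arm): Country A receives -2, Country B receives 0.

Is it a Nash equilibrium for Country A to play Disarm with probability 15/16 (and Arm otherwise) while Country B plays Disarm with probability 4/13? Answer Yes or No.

Check Country B's indifference given Country A's mix p = 15/16:
  payoff from Disarm = 7/16; payoff from Arm = 7/16 — equal.
Check Country A's indifference given Country B's mix q = 4/13:
  payoff from Disarm = -50/13; payoff from Arm = -50/13 — equal.
Both players are indifferent, so neither can profitably deviate.

Yes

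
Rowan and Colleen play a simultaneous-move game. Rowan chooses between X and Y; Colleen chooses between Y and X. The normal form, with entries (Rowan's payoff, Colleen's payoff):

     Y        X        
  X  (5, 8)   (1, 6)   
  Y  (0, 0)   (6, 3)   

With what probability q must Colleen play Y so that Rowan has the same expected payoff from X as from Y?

For Rowan to be willing to mix, Rowan must be indifferent between X and Y, which pins down Colleen's mix.
  Rowan's expected payoff from X: q·5 + (1−q)·1 = 4q + 1
  Rowan's expected payoff from Y: q·0 + (1−q)·6 = -6q + 6
  4q + 1 = -6q + 6  ⇒  10q = 5  ⇒  q = 1/2.

q = 1/2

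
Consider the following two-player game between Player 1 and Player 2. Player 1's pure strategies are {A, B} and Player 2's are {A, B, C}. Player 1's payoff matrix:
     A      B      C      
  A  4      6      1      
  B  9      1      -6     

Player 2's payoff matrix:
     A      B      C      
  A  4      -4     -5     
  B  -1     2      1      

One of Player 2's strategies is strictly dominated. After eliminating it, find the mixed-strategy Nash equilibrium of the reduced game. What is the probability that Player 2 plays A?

Player 2's strategy C is strictly dominated by B: -4 > -5 and 2 > 1. Eliminate C.
In a mixed equilibrium Player 1 is indifferent between A and B; this condition fixes q.
  Player 1's payoff from A: q·4 + (1−q)·6 = -2q + 6
  Player 1's payoff from B: q·9 + (1−q)·1 = 8q + 1
  -2q + 6 = 8q + 1  ⇒  -10q = -5  ⇒  q = 1/2.

q = 1/2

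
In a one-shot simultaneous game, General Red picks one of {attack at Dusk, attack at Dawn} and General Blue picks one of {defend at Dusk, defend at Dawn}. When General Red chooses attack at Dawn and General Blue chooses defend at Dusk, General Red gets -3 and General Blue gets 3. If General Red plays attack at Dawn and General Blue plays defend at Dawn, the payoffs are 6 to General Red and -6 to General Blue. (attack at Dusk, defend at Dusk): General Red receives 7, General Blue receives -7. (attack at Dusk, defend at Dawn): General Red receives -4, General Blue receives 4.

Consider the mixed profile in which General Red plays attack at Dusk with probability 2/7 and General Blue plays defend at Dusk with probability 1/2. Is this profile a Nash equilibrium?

Given General Red's mix p = 2/7, General Blue's payoff from defend at Dusk is 1/7 but from defend at Dawn is -22/7. General Blue strictly prefers defend at Dusk, so General Blue would not mix.
So the proposed profile is not a Nash equilibrium.

No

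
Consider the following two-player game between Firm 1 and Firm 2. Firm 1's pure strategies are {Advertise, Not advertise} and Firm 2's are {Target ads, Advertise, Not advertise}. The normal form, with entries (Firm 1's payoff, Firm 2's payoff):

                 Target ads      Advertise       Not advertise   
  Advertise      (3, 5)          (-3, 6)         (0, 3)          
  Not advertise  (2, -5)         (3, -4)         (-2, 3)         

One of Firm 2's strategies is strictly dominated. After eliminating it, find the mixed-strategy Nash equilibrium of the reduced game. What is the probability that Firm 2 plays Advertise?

q = 1/4

Firm 2's strategy Target ads is strictly dominated by Advertise: 6 > 5 and -4 > -5. Eliminate Target ads.
Firm 1's indifference between Advertise and Not advertise determines Firm 2's mixing probability q:
  Firm 1's payoff from Advertise: q·(-3) + (1−q)·0 = -3q
  Firm 1's payoff from Not advertise: q·3 + (1−q)·(-2) = 5q - 2
  -3q = 5q - 2  ⇒  -8q = -2  ⇒  q = 1/4.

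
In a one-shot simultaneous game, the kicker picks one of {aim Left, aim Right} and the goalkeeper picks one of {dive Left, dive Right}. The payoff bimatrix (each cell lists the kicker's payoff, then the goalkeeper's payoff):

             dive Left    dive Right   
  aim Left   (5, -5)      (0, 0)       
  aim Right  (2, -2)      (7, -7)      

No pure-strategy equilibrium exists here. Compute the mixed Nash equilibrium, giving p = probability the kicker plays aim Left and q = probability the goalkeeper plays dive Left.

p = 1/2, q = 7/10

In a mixed equilibrium the goalkeeper is indifferent between dive Left and dive Right; this condition fixes p.
  the goalkeeper's payoff to dive Left: p·(-5) + (1−p)·(-2) = -3p - 2
  the goalkeeper's payoff to dive Right: p·0 + (1−p)·(-7) = 7p - 7
  -3p - 2 = 7p - 7  ⇒  -10p = -5  ⇒  p = 1/2.
For the kicker to be willing to mix, the kicker must be indifferent between aim Left and aim Right, which pins down the goalkeeper's mix.
  the kicker's expected payoff from aim Left: q·5 + (1−q)·0 = 5q
  the kicker's expected payoff from aim Right: q·2 + (1−q)·7 = -5q + 7
  5q = -5q + 7  ⇒  10q = 7  ⇒  q = 7/10.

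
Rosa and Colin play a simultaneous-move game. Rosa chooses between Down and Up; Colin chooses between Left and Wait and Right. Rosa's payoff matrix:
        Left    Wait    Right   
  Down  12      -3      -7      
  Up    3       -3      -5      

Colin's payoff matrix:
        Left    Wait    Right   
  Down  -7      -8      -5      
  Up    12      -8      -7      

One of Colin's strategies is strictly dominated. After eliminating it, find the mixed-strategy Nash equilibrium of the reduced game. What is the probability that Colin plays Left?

q = 2/11

Colin's strategy Wait is strictly dominated by Right: -5 > -8 and -7 > -8. Eliminate Wait.
Set Rosa's expected payoff from Down equal to that from Up:
  Rosa's expected payoff from Down: q·12 + (1−q)·(-7) = 19q - 7
  Rosa's expected payoff from Up: q·3 + (1−q)·(-5) = 8q - 5
  19q - 7 = 8q - 5  ⇒  11q = 2  ⇒  q = 2/11.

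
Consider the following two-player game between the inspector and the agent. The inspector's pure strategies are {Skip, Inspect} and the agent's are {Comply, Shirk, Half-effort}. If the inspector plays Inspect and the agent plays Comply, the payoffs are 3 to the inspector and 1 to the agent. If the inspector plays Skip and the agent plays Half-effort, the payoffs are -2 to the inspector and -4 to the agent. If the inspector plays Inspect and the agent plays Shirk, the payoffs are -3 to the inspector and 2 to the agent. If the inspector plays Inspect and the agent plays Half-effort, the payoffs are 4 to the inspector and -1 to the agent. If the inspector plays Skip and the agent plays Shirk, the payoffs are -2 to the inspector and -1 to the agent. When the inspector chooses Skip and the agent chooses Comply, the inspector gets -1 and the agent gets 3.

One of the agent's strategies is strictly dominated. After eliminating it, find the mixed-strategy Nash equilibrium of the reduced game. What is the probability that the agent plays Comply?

q = 1/5

The agent's strategy Half-effort is strictly dominated by Shirk: -1 > -4 and 2 > -1. Eliminate Half-effort.
The inspector's indifference between Skip and Inspect determines the agent's mixing probability q:
  the inspector's expected payoff from Skip: q·(-1) + (1−q)·(-2) = q - 2
  the inspector's expected payoff from Inspect: q·3 + (1−q)·(-3) = 6q - 3
  q - 2 = 6q - 3  ⇒  -5q = -1  ⇒  q = 1/5.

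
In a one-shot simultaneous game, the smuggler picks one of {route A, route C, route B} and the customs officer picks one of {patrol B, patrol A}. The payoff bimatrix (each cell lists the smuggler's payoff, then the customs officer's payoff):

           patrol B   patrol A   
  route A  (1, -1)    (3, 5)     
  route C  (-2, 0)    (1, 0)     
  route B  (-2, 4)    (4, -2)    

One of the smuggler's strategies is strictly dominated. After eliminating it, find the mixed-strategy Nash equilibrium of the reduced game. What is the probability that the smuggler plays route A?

p = 1/2

The smuggler's strategy route C is strictly dominated by route A: 1 > -2 and 3 > 1. Eliminate route C.
The customs officer's indifference between patrol B and patrol A determines the smuggler's mixing probability p:
  the customs officer's payoff from patrol B: p·(-1) + (1−p)·4 = -5p + 4
  the customs officer's payoff from patrol A: p·5 + (1−p)·(-2) = 7p - 2
  -5p + 4 = 7p - 2  ⇒  -12p = -6  ⇒  p = 1/2.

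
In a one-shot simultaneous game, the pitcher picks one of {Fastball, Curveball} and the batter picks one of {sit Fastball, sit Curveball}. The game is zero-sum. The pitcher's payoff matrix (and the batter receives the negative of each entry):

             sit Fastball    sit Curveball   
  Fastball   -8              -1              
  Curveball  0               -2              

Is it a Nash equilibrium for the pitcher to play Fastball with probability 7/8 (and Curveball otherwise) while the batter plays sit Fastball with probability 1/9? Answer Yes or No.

Given the pitcher's mix p = 7/8, the batter's payoff from sit Fastball is 7 but from sit Curveball is 9/8. The batter strictly prefers sit Fastball, so the batter would not mix.
So the proposed profile is not a Nash equilibrium.

No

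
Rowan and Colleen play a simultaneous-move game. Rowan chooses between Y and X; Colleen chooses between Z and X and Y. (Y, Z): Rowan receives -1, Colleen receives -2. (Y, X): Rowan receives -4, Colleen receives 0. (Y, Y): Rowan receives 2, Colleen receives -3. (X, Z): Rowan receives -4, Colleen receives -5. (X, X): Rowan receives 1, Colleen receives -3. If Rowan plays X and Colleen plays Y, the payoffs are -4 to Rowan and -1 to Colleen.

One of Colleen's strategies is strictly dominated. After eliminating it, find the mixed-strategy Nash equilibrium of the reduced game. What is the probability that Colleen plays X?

q = 6/11

Colleen's strategy Z is strictly dominated by X: 0 > -2 and -3 > -5. Eliminate Z.
Set Rowan's expected payoff from Y equal to that from X:
  Rowan's payoff to Y: q·(-4) + (1−q)·2 = -6q + 2
  Rowan's payoff to X: q·1 + (1−q)·(-4) = 5q - 4
  -6q + 2 = 5q - 4  ⇒  -11q = -6  ⇒  q = 6/11.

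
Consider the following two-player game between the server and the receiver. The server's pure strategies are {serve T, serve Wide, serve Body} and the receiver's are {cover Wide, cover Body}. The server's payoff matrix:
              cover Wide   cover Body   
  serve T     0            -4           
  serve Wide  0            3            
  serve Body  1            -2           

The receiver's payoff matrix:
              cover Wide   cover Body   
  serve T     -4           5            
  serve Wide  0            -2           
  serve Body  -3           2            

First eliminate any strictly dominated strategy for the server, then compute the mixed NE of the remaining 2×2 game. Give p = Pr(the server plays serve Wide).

p = 5/7

The server's strategy serve T is strictly dominated by serve Body: 1 > 0 and -2 > -4. Eliminate serve T.
The server's mix must leave the receiver indifferent between cover Wide and cover Body.
  the receiver's payoff from cover Wide: p·0 + (1−p)·(-3) = 3p - 3
  the receiver's payoff from cover Body: p·(-2) + (1−p)·2 = -4p + 2
  3p - 3 = -4p + 2  ⇒  7p = 5  ⇒  p = 5/7.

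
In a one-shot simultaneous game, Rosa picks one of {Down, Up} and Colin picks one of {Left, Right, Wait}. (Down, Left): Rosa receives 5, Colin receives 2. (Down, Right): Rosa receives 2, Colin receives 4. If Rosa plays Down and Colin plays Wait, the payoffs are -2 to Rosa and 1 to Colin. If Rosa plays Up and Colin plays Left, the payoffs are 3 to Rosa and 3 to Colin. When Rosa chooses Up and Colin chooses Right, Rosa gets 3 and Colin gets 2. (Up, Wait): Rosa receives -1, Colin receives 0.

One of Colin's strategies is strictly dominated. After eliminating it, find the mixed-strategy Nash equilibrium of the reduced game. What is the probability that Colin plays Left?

Colin's strategy Wait is strictly dominated by Left: 2 > 1 and 3 > 0. Eliminate Wait.
Set Rosa's expected payoff from Down equal to that from Up:
  Rosa's expected payoff from Down: q·5 + (1−q)·2 = 3q + 2
  Rosa's expected payoff from Up: q·3 + (1−q)·3 = 3
  3q + 2 = 3  ⇒  3q = 1  ⇒  q = 1/3.

q = 1/3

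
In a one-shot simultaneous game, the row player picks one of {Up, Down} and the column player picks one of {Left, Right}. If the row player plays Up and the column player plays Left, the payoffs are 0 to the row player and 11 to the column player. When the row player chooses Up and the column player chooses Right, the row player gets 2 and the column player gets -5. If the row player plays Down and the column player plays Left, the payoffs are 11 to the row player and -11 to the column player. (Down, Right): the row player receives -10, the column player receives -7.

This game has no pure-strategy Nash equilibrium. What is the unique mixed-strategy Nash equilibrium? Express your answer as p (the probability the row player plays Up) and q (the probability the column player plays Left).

p = 1/5, q = 12/23

For the column player to be willing to mix, the column player must be indifferent between Left and Right, which pins down the row player's mix.
  the column player's payoff from Left: p·11 + (1−p)·(-11) = 22p - 11
  the column player's payoff from Right: p·(-5) + (1−p)·(-7) = 2p - 7
  22p - 11 = 2p - 7  ⇒  20p = 4  ⇒  p = 1/5.
For the row player to be willing to mix, the row player must be indifferent between Up and Down, which pins down the column player's mix.
  the row player's expected payoff from Up: q·0 + (1−q)·2 = -2q + 2
  the row player's expected payoff from Down: q·11 + (1−q)·(-10) = 21q - 10
  -2q + 2 = 21q - 10  ⇒  -23q = -12  ⇒  q = 12/23.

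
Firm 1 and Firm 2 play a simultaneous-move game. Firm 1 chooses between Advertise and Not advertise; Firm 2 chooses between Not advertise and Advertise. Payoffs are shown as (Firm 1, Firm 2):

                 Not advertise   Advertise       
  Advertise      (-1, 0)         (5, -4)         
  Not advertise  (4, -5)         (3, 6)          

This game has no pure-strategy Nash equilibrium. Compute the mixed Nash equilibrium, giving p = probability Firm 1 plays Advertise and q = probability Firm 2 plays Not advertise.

Firm 1's mix must leave Firm 2 indifferent between Not advertise and Advertise.
  Firm 2's payoff from Not advertise: p·0 + (1−p)·(-5) = 5p - 5
  Firm 2's payoff from Advertise: p·(-4) + (1−p)·6 = -10p + 6
  5p - 5 = -10p + 6  ⇒  15p = 11  ⇒  p = 11/15.
Set Firm 1's expected payoff from Advertise equal to that from Not advertise:
  Firm 1's expected payoff from Advertise: q·(-1) + (1−q)·5 = -6q + 5
  Firm 1's expected payoff from Not advertise: q·4 + (1−q)·3 = q + 3
  -6q + 5 = q + 3  ⇒  -7q = -2  ⇒  q = 2/7.

p = 11/15, q = 2/7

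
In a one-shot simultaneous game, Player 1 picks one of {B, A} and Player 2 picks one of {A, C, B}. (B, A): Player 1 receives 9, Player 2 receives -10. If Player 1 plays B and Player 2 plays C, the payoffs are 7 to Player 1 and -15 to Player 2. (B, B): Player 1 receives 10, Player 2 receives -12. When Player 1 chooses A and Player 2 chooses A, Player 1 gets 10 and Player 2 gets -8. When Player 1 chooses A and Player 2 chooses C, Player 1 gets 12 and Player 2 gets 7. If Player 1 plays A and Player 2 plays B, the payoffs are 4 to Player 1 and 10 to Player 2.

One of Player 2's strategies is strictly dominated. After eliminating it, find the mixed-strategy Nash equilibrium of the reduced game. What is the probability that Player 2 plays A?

Player 2's strategy C is strictly dominated by B: -12 > -15 and 10 > 7. Eliminate C.
In a mixed equilibrium Player 1 is indifferent between B and A; this condition fixes q.
  Player 1's expected payoff from B: q·9 + (1−q)·10 = -q + 10
  Player 1's expected payoff from A: q·10 + (1−q)·4 = 6q + 4
  -q + 10 = 6q + 4  ⇒  -7q = -6  ⇒  q = 6/7.

q = 6/7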